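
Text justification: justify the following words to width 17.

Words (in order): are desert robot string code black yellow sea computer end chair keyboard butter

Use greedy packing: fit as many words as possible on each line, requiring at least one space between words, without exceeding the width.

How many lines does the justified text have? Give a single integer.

Line 1: ['are', 'desert', 'robot'] (min_width=16, slack=1)
Line 2: ['string', 'code', 'black'] (min_width=17, slack=0)
Line 3: ['yellow', 'sea'] (min_width=10, slack=7)
Line 4: ['computer', 'end'] (min_width=12, slack=5)
Line 5: ['chair', 'keyboard'] (min_width=14, slack=3)
Line 6: ['butter'] (min_width=6, slack=11)
Total lines: 6

Answer: 6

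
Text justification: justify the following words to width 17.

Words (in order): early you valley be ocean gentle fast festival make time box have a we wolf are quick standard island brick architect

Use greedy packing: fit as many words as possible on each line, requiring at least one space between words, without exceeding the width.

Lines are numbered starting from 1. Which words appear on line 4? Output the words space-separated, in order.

Answer: make time box

Derivation:
Line 1: ['early', 'you', 'valley'] (min_width=16, slack=1)
Line 2: ['be', 'ocean', 'gentle'] (min_width=15, slack=2)
Line 3: ['fast', 'festival'] (min_width=13, slack=4)
Line 4: ['make', 'time', 'box'] (min_width=13, slack=4)
Line 5: ['have', 'a', 'we', 'wolf'] (min_width=14, slack=3)
Line 6: ['are', 'quick'] (min_width=9, slack=8)
Line 7: ['standard', 'island'] (min_width=15, slack=2)
Line 8: ['brick', 'architect'] (min_width=15, slack=2)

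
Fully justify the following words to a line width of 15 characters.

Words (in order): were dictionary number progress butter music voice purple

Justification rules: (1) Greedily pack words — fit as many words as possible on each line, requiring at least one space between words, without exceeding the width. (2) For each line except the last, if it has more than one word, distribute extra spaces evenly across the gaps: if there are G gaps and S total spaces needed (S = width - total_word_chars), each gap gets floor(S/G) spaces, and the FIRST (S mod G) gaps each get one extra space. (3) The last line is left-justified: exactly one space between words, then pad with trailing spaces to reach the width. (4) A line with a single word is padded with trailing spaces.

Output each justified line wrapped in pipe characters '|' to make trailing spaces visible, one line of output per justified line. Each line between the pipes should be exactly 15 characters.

Answer: |were dictionary|
|number progress|
|butter    music|
|voice purple   |

Derivation:
Line 1: ['were', 'dictionary'] (min_width=15, slack=0)
Line 2: ['number', 'progress'] (min_width=15, slack=0)
Line 3: ['butter', 'music'] (min_width=12, slack=3)
Line 4: ['voice', 'purple'] (min_width=12, slack=3)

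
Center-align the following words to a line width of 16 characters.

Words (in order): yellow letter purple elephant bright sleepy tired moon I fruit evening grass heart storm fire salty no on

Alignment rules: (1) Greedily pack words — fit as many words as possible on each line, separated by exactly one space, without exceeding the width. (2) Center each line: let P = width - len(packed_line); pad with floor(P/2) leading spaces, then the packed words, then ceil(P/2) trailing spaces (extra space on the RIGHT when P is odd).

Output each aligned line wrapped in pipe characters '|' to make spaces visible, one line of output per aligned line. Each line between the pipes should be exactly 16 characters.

Answer: | yellow letter  |
|purple elephant |
| bright sleepy  |
|  tired moon I  |
| fruit evening  |
|  grass heart   |
|storm fire salty|
|     no on      |

Derivation:
Line 1: ['yellow', 'letter'] (min_width=13, slack=3)
Line 2: ['purple', 'elephant'] (min_width=15, slack=1)
Line 3: ['bright', 'sleepy'] (min_width=13, slack=3)
Line 4: ['tired', 'moon', 'I'] (min_width=12, slack=4)
Line 5: ['fruit', 'evening'] (min_width=13, slack=3)
Line 6: ['grass', 'heart'] (min_width=11, slack=5)
Line 7: ['storm', 'fire', 'salty'] (min_width=16, slack=0)
Line 8: ['no', 'on'] (min_width=5, slack=11)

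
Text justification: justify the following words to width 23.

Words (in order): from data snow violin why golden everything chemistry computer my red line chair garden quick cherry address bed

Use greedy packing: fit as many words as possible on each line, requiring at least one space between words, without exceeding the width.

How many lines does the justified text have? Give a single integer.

Line 1: ['from', 'data', 'snow', 'violin'] (min_width=21, slack=2)
Line 2: ['why', 'golden', 'everything'] (min_width=21, slack=2)
Line 3: ['chemistry', 'computer', 'my'] (min_width=21, slack=2)
Line 4: ['red', 'line', 'chair', 'garden'] (min_width=21, slack=2)
Line 5: ['quick', 'cherry', 'address'] (min_width=20, slack=3)
Line 6: ['bed'] (min_width=3, slack=20)
Total lines: 6

Answer: 6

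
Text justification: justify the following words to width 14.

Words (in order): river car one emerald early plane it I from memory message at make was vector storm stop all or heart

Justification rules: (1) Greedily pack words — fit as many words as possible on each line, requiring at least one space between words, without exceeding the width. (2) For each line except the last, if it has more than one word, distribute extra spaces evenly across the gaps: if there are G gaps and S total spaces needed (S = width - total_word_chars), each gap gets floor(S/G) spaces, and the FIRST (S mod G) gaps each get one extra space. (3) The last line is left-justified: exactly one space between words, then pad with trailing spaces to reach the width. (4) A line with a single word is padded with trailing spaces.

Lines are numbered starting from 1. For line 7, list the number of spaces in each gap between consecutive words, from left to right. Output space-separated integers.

Line 1: ['river', 'car', 'one'] (min_width=13, slack=1)
Line 2: ['emerald', 'early'] (min_width=13, slack=1)
Line 3: ['plane', 'it', 'I'] (min_width=10, slack=4)
Line 4: ['from', 'memory'] (min_width=11, slack=3)
Line 5: ['message', 'at'] (min_width=10, slack=4)
Line 6: ['make', 'was'] (min_width=8, slack=6)
Line 7: ['vector', 'storm'] (min_width=12, slack=2)
Line 8: ['stop', 'all', 'or'] (min_width=11, slack=3)
Line 9: ['heart'] (min_width=5, slack=9)

Answer: 3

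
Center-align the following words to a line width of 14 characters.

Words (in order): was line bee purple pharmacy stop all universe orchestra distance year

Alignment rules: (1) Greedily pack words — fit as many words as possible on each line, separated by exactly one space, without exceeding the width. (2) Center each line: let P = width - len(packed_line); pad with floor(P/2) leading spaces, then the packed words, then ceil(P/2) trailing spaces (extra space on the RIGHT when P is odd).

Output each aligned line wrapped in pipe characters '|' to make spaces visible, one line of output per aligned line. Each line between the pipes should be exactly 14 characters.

Line 1: ['was', 'line', 'bee'] (min_width=12, slack=2)
Line 2: ['purple'] (min_width=6, slack=8)
Line 3: ['pharmacy', 'stop'] (min_width=13, slack=1)
Line 4: ['all', 'universe'] (min_width=12, slack=2)
Line 5: ['orchestra'] (min_width=9, slack=5)
Line 6: ['distance', 'year'] (min_width=13, slack=1)

Answer: | was line bee |
|    purple    |
|pharmacy stop |
| all universe |
|  orchestra   |
|distance year |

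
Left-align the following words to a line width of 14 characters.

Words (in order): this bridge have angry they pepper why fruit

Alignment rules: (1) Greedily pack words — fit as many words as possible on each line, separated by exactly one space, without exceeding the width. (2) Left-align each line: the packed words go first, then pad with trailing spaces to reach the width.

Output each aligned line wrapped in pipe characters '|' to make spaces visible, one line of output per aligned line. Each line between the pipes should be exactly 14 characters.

Answer: |this bridge   |
|have angry    |
|they pepper   |
|why fruit     |

Derivation:
Line 1: ['this', 'bridge'] (min_width=11, slack=3)
Line 2: ['have', 'angry'] (min_width=10, slack=4)
Line 3: ['they', 'pepper'] (min_width=11, slack=3)
Line 4: ['why', 'fruit'] (min_width=9, slack=5)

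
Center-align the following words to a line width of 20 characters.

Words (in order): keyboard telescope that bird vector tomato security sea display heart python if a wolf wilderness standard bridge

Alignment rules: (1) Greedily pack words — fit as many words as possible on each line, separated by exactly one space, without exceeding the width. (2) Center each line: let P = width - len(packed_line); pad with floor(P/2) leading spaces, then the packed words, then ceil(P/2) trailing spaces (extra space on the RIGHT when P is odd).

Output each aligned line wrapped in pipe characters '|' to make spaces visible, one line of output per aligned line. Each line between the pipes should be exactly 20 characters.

Answer: | keyboard telescope |
|  that bird vector  |
|tomato security sea |
|display heart python|
|if a wolf wilderness|
|  standard bridge   |

Derivation:
Line 1: ['keyboard', 'telescope'] (min_width=18, slack=2)
Line 2: ['that', 'bird', 'vector'] (min_width=16, slack=4)
Line 3: ['tomato', 'security', 'sea'] (min_width=19, slack=1)
Line 4: ['display', 'heart', 'python'] (min_width=20, slack=0)
Line 5: ['if', 'a', 'wolf', 'wilderness'] (min_width=20, slack=0)
Line 6: ['standard', 'bridge'] (min_width=15, slack=5)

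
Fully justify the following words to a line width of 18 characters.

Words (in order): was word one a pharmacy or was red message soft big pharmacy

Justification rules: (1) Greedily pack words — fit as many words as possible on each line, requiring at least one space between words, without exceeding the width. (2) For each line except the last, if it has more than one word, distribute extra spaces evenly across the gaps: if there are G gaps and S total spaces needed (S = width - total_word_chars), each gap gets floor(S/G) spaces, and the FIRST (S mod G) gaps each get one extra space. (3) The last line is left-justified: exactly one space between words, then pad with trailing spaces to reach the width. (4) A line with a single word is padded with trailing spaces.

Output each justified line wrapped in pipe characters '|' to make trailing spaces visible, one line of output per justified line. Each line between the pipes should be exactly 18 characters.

Line 1: ['was', 'word', 'one', 'a'] (min_width=14, slack=4)
Line 2: ['pharmacy', 'or', 'was'] (min_width=15, slack=3)
Line 3: ['red', 'message', 'soft'] (min_width=16, slack=2)
Line 4: ['big', 'pharmacy'] (min_width=12, slack=6)

Answer: |was   word  one  a|
|pharmacy   or  was|
|red  message  soft|
|big pharmacy      |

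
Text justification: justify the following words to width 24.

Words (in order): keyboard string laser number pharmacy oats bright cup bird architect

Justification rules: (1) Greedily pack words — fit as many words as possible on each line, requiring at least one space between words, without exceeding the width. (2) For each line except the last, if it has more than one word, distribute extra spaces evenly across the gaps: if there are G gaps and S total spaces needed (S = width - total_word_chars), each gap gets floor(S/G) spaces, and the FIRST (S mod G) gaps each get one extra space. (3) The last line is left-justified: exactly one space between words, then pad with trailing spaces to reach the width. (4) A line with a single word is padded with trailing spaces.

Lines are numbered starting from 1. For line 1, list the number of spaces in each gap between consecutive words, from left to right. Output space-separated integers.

Line 1: ['keyboard', 'string', 'laser'] (min_width=21, slack=3)
Line 2: ['number', 'pharmacy', 'oats'] (min_width=20, slack=4)
Line 3: ['bright', 'cup', 'bird'] (min_width=15, slack=9)
Line 4: ['architect'] (min_width=9, slack=15)

Answer: 3 2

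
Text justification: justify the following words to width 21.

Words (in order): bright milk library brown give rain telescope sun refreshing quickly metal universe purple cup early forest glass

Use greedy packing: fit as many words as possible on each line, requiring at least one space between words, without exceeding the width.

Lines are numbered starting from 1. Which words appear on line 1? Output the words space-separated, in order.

Answer: bright milk library

Derivation:
Line 1: ['bright', 'milk', 'library'] (min_width=19, slack=2)
Line 2: ['brown', 'give', 'rain'] (min_width=15, slack=6)
Line 3: ['telescope', 'sun'] (min_width=13, slack=8)
Line 4: ['refreshing', 'quickly'] (min_width=18, slack=3)
Line 5: ['metal', 'universe', 'purple'] (min_width=21, slack=0)
Line 6: ['cup', 'early', 'forest'] (min_width=16, slack=5)
Line 7: ['glass'] (min_width=5, slack=16)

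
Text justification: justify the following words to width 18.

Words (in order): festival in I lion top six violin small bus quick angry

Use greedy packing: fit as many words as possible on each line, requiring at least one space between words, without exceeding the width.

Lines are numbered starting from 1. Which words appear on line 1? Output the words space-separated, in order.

Answer: festival in I lion

Derivation:
Line 1: ['festival', 'in', 'I', 'lion'] (min_width=18, slack=0)
Line 2: ['top', 'six', 'violin'] (min_width=14, slack=4)
Line 3: ['small', 'bus', 'quick'] (min_width=15, slack=3)
Line 4: ['angry'] (min_width=5, slack=13)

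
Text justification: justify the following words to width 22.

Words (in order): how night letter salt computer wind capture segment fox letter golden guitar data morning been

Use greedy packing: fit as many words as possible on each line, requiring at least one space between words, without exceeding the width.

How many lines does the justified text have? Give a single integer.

Answer: 5

Derivation:
Line 1: ['how', 'night', 'letter', 'salt'] (min_width=21, slack=1)
Line 2: ['computer', 'wind', 'capture'] (min_width=21, slack=1)
Line 3: ['segment', 'fox', 'letter'] (min_width=18, slack=4)
Line 4: ['golden', 'guitar', 'data'] (min_width=18, slack=4)
Line 5: ['morning', 'been'] (min_width=12, slack=10)
Total lines: 5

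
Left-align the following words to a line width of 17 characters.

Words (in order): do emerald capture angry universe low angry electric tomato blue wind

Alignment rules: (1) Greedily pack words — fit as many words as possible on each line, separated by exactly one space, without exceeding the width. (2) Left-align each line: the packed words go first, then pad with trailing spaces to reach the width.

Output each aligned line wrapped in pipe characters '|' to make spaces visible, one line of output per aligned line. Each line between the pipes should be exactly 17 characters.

Answer: |do emerald       |
|capture angry    |
|universe low     |
|angry electric   |
|tomato blue wind |

Derivation:
Line 1: ['do', 'emerald'] (min_width=10, slack=7)
Line 2: ['capture', 'angry'] (min_width=13, slack=4)
Line 3: ['universe', 'low'] (min_width=12, slack=5)
Line 4: ['angry', 'electric'] (min_width=14, slack=3)
Line 5: ['tomato', 'blue', 'wind'] (min_width=16, slack=1)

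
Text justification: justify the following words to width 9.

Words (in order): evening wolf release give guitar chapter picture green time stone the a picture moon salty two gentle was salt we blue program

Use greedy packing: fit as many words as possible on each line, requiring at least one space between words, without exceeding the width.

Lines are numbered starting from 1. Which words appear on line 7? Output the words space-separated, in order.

Answer: picture

Derivation:
Line 1: ['evening'] (min_width=7, slack=2)
Line 2: ['wolf'] (min_width=4, slack=5)
Line 3: ['release'] (min_width=7, slack=2)
Line 4: ['give'] (min_width=4, slack=5)
Line 5: ['guitar'] (min_width=6, slack=3)
Line 6: ['chapter'] (min_width=7, slack=2)
Line 7: ['picture'] (min_width=7, slack=2)
Line 8: ['green'] (min_width=5, slack=4)
Line 9: ['time'] (min_width=4, slack=5)
Line 10: ['stone', 'the'] (min_width=9, slack=0)
Line 11: ['a', 'picture'] (min_width=9, slack=0)
Line 12: ['moon'] (min_width=4, slack=5)
Line 13: ['salty', 'two'] (min_width=9, slack=0)
Line 14: ['gentle'] (min_width=6, slack=3)
Line 15: ['was', 'salt'] (min_width=8, slack=1)
Line 16: ['we', 'blue'] (min_width=7, slack=2)
Line 17: ['program'] (min_width=7, slack=2)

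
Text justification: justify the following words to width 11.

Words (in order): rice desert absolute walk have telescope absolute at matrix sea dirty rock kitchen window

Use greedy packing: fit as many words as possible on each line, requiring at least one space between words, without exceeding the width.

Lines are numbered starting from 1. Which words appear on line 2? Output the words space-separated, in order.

Answer: absolute

Derivation:
Line 1: ['rice', 'desert'] (min_width=11, slack=0)
Line 2: ['absolute'] (min_width=8, slack=3)
Line 3: ['walk', 'have'] (min_width=9, slack=2)
Line 4: ['telescope'] (min_width=9, slack=2)
Line 5: ['absolute', 'at'] (min_width=11, slack=0)
Line 6: ['matrix', 'sea'] (min_width=10, slack=1)
Line 7: ['dirty', 'rock'] (min_width=10, slack=1)
Line 8: ['kitchen'] (min_width=7, slack=4)
Line 9: ['window'] (min_width=6, slack=5)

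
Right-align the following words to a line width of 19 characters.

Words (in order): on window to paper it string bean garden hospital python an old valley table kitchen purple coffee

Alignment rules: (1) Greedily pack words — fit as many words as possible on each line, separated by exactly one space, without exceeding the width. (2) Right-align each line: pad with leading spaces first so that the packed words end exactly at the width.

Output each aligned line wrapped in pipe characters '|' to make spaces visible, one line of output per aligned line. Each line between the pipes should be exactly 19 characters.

Answer: | on window to paper|
|     it string bean|
|    garden hospital|
|      python an old|
|       valley table|
|     kitchen purple|
|             coffee|

Derivation:
Line 1: ['on', 'window', 'to', 'paper'] (min_width=18, slack=1)
Line 2: ['it', 'string', 'bean'] (min_width=14, slack=5)
Line 3: ['garden', 'hospital'] (min_width=15, slack=4)
Line 4: ['python', 'an', 'old'] (min_width=13, slack=6)
Line 5: ['valley', 'table'] (min_width=12, slack=7)
Line 6: ['kitchen', 'purple'] (min_width=14, slack=5)
Line 7: ['coffee'] (min_width=6, slack=13)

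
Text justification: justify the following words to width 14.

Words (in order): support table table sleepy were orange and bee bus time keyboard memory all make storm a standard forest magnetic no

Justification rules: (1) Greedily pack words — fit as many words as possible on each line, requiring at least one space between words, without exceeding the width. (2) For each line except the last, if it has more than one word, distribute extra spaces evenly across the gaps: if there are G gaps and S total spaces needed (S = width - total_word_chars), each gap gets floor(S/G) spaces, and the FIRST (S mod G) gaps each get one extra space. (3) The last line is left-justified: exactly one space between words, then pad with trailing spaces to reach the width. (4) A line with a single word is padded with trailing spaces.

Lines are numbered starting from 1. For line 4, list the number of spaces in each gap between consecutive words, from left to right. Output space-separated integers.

Answer: 3 2

Derivation:
Line 1: ['support', 'table'] (min_width=13, slack=1)
Line 2: ['table', 'sleepy'] (min_width=12, slack=2)
Line 3: ['were', 'orange'] (min_width=11, slack=3)
Line 4: ['and', 'bee', 'bus'] (min_width=11, slack=3)
Line 5: ['time', 'keyboard'] (min_width=13, slack=1)
Line 6: ['memory', 'all'] (min_width=10, slack=4)
Line 7: ['make', 'storm', 'a'] (min_width=12, slack=2)
Line 8: ['standard'] (min_width=8, slack=6)
Line 9: ['forest'] (min_width=6, slack=8)
Line 10: ['magnetic', 'no'] (min_width=11, slack=3)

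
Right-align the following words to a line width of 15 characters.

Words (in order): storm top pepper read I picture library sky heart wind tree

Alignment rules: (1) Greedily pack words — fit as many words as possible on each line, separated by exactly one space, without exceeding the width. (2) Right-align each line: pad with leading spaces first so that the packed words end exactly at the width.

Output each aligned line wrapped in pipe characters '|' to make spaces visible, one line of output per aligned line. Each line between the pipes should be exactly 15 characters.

Answer: |      storm top|
|  pepper read I|
|picture library|
| sky heart wind|
|           tree|

Derivation:
Line 1: ['storm', 'top'] (min_width=9, slack=6)
Line 2: ['pepper', 'read', 'I'] (min_width=13, slack=2)
Line 3: ['picture', 'library'] (min_width=15, slack=0)
Line 4: ['sky', 'heart', 'wind'] (min_width=14, slack=1)
Line 5: ['tree'] (min_width=4, slack=11)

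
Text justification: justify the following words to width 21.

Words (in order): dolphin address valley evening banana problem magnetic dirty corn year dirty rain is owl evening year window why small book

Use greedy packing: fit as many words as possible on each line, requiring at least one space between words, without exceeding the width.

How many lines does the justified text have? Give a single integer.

Answer: 7

Derivation:
Line 1: ['dolphin', 'address'] (min_width=15, slack=6)
Line 2: ['valley', 'evening', 'banana'] (min_width=21, slack=0)
Line 3: ['problem', 'magnetic'] (min_width=16, slack=5)
Line 4: ['dirty', 'corn', 'year', 'dirty'] (min_width=21, slack=0)
Line 5: ['rain', 'is', 'owl', 'evening'] (min_width=19, slack=2)
Line 6: ['year', 'window', 'why', 'small'] (min_width=21, slack=0)
Line 7: ['book'] (min_width=4, slack=17)
Total lines: 7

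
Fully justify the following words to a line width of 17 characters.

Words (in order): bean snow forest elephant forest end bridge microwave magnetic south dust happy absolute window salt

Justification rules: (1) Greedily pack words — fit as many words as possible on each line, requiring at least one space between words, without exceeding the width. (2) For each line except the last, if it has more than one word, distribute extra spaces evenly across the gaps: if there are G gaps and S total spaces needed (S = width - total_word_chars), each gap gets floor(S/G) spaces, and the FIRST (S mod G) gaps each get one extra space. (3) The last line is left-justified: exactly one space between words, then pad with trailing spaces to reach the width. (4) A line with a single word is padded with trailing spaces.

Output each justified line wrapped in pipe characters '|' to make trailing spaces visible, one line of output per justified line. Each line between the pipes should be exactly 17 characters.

Answer: |bean  snow forest|
|elephant   forest|
|end        bridge|
|microwave        |
|magnetic    south|
|dust        happy|
|absolute   window|
|salt             |

Derivation:
Line 1: ['bean', 'snow', 'forest'] (min_width=16, slack=1)
Line 2: ['elephant', 'forest'] (min_width=15, slack=2)
Line 3: ['end', 'bridge'] (min_width=10, slack=7)
Line 4: ['microwave'] (min_width=9, slack=8)
Line 5: ['magnetic', 'south'] (min_width=14, slack=3)
Line 6: ['dust', 'happy'] (min_width=10, slack=7)
Line 7: ['absolute', 'window'] (min_width=15, slack=2)
Line 8: ['salt'] (min_width=4, slack=13)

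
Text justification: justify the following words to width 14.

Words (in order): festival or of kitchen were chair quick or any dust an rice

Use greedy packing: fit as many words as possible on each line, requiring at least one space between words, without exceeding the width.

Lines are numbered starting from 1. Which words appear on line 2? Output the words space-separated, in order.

Line 1: ['festival', 'or', 'of'] (min_width=14, slack=0)
Line 2: ['kitchen', 'were'] (min_width=12, slack=2)
Line 3: ['chair', 'quick', 'or'] (min_width=14, slack=0)
Line 4: ['any', 'dust', 'an'] (min_width=11, slack=3)
Line 5: ['rice'] (min_width=4, slack=10)

Answer: kitchen were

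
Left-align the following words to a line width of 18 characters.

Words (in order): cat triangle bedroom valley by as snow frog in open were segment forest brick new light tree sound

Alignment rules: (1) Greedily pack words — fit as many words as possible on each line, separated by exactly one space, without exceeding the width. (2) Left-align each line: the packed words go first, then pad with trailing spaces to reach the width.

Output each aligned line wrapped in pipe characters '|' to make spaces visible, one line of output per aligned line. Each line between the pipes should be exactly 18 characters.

Answer: |cat triangle      |
|bedroom valley by |
|as snow frog in   |
|open were segment |
|forest brick new  |
|light tree sound  |

Derivation:
Line 1: ['cat', 'triangle'] (min_width=12, slack=6)
Line 2: ['bedroom', 'valley', 'by'] (min_width=17, slack=1)
Line 3: ['as', 'snow', 'frog', 'in'] (min_width=15, slack=3)
Line 4: ['open', 'were', 'segment'] (min_width=17, slack=1)
Line 5: ['forest', 'brick', 'new'] (min_width=16, slack=2)
Line 6: ['light', 'tree', 'sound'] (min_width=16, slack=2)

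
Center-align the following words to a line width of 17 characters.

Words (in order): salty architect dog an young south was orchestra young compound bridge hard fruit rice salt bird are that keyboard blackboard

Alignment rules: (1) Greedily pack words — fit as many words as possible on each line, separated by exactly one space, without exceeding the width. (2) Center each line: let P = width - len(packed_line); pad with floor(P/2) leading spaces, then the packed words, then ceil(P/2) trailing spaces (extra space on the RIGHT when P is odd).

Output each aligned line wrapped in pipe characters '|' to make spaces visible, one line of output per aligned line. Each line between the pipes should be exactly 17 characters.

Line 1: ['salty', 'architect'] (min_width=15, slack=2)
Line 2: ['dog', 'an', 'young'] (min_width=12, slack=5)
Line 3: ['south', 'was'] (min_width=9, slack=8)
Line 4: ['orchestra', 'young'] (min_width=15, slack=2)
Line 5: ['compound', 'bridge'] (min_width=15, slack=2)
Line 6: ['hard', 'fruit', 'rice'] (min_width=15, slack=2)
Line 7: ['salt', 'bird', 'are'] (min_width=13, slack=4)
Line 8: ['that', 'keyboard'] (min_width=13, slack=4)
Line 9: ['blackboard'] (min_width=10, slack=7)

Answer: | salty architect |
|  dog an young   |
|    south was    |
| orchestra young |
| compound bridge |
| hard fruit rice |
|  salt bird are  |
|  that keyboard  |
|   blackboard    |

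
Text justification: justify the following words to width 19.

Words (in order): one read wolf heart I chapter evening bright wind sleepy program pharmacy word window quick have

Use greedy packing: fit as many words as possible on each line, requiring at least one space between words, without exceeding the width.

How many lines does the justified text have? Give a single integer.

Line 1: ['one', 'read', 'wolf', 'heart'] (min_width=19, slack=0)
Line 2: ['I', 'chapter', 'evening'] (min_width=17, slack=2)
Line 3: ['bright', 'wind', 'sleepy'] (min_width=18, slack=1)
Line 4: ['program', 'pharmacy'] (min_width=16, slack=3)
Line 5: ['word', 'window', 'quick'] (min_width=17, slack=2)
Line 6: ['have'] (min_width=4, slack=15)
Total lines: 6

Answer: 6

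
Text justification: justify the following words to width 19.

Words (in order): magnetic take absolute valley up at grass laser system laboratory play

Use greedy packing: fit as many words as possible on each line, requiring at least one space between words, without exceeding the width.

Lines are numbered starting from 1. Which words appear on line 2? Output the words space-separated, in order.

Answer: absolute valley up

Derivation:
Line 1: ['magnetic', 'take'] (min_width=13, slack=6)
Line 2: ['absolute', 'valley', 'up'] (min_width=18, slack=1)
Line 3: ['at', 'grass', 'laser'] (min_width=14, slack=5)
Line 4: ['system', 'laboratory'] (min_width=17, slack=2)
Line 5: ['play'] (min_width=4, slack=15)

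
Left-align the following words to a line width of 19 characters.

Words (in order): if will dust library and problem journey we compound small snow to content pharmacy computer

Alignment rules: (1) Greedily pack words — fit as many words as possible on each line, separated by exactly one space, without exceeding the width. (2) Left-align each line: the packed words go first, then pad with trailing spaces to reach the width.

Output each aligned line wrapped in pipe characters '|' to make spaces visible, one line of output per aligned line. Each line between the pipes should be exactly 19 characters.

Answer: |if will dust       |
|library and problem|
|journey we compound|
|small snow to      |
|content pharmacy   |
|computer           |

Derivation:
Line 1: ['if', 'will', 'dust'] (min_width=12, slack=7)
Line 2: ['library', 'and', 'problem'] (min_width=19, slack=0)
Line 3: ['journey', 'we', 'compound'] (min_width=19, slack=0)
Line 4: ['small', 'snow', 'to'] (min_width=13, slack=6)
Line 5: ['content', 'pharmacy'] (min_width=16, slack=3)
Line 6: ['computer'] (min_width=8, slack=11)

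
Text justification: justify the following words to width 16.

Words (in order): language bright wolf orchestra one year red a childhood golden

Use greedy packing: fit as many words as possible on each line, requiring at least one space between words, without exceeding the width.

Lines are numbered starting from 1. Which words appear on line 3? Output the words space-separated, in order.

Answer: one year red a

Derivation:
Line 1: ['language', 'bright'] (min_width=15, slack=1)
Line 2: ['wolf', 'orchestra'] (min_width=14, slack=2)
Line 3: ['one', 'year', 'red', 'a'] (min_width=14, slack=2)
Line 4: ['childhood', 'golden'] (min_width=16, slack=0)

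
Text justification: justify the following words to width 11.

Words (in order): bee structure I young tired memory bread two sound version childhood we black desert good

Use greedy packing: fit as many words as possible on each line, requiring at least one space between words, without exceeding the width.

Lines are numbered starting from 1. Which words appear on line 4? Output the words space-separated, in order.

Line 1: ['bee'] (min_width=3, slack=8)
Line 2: ['structure', 'I'] (min_width=11, slack=0)
Line 3: ['young', 'tired'] (min_width=11, slack=0)
Line 4: ['memory'] (min_width=6, slack=5)
Line 5: ['bread', 'two'] (min_width=9, slack=2)
Line 6: ['sound'] (min_width=5, slack=6)
Line 7: ['version'] (min_width=7, slack=4)
Line 8: ['childhood'] (min_width=9, slack=2)
Line 9: ['we', 'black'] (min_width=8, slack=3)
Line 10: ['desert', 'good'] (min_width=11, slack=0)

Answer: memory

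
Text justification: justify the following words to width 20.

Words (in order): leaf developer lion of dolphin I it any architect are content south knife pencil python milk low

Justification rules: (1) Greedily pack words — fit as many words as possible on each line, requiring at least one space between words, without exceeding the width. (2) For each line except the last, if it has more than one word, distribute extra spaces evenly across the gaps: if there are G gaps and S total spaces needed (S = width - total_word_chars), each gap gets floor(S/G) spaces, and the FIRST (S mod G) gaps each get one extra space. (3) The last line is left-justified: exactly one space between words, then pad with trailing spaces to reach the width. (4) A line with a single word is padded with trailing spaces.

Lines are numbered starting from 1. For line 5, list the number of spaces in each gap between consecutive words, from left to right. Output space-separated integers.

Answer: 2 2

Derivation:
Line 1: ['leaf', 'developer', 'lion'] (min_width=19, slack=1)
Line 2: ['of', 'dolphin', 'I', 'it', 'any'] (min_width=19, slack=1)
Line 3: ['architect', 'are'] (min_width=13, slack=7)
Line 4: ['content', 'south', 'knife'] (min_width=19, slack=1)
Line 5: ['pencil', 'python', 'milk'] (min_width=18, slack=2)
Line 6: ['low'] (min_width=3, slack=17)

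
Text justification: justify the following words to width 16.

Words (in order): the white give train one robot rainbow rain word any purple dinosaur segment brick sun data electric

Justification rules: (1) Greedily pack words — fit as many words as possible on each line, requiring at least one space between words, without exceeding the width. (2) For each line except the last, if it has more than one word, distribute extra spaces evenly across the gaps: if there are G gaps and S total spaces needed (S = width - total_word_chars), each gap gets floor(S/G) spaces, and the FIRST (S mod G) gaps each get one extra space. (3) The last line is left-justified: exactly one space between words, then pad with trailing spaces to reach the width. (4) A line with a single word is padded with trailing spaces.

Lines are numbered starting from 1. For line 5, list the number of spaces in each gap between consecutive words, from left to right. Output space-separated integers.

Answer: 1

Derivation:
Line 1: ['the', 'white', 'give'] (min_width=14, slack=2)
Line 2: ['train', 'one', 'robot'] (min_width=15, slack=1)
Line 3: ['rainbow', 'rain'] (min_width=12, slack=4)
Line 4: ['word', 'any', 'purple'] (min_width=15, slack=1)
Line 5: ['dinosaur', 'segment'] (min_width=16, slack=0)
Line 6: ['brick', 'sun', 'data'] (min_width=14, slack=2)
Line 7: ['electric'] (min_width=8, slack=8)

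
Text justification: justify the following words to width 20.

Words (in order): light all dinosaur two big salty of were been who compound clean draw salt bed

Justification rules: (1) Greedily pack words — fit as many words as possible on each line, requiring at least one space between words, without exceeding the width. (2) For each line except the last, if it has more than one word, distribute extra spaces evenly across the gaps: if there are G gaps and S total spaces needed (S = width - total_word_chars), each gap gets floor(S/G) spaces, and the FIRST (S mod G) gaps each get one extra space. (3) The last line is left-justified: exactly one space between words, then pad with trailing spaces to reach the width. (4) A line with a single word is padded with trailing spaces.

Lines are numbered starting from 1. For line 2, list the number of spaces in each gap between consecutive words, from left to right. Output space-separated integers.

Line 1: ['light', 'all', 'dinosaur'] (min_width=18, slack=2)
Line 2: ['two', 'big', 'salty', 'of'] (min_width=16, slack=4)
Line 3: ['were', 'been', 'who'] (min_width=13, slack=7)
Line 4: ['compound', 'clean', 'draw'] (min_width=19, slack=1)
Line 5: ['salt', 'bed'] (min_width=8, slack=12)

Answer: 3 2 2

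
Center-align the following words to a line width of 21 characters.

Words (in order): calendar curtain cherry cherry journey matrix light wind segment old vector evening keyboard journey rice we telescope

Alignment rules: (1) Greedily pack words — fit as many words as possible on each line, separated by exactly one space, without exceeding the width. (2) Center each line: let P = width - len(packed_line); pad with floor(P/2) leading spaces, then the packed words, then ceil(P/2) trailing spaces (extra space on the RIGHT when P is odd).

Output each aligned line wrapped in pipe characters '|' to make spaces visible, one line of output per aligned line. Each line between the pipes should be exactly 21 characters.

Answer: |  calendar curtain   |
|cherry cherry journey|
|  matrix light wind  |
| segment old vector  |
|  evening keyboard   |
|   journey rice we   |
|      telescope      |

Derivation:
Line 1: ['calendar', 'curtain'] (min_width=16, slack=5)
Line 2: ['cherry', 'cherry', 'journey'] (min_width=21, slack=0)
Line 3: ['matrix', 'light', 'wind'] (min_width=17, slack=4)
Line 4: ['segment', 'old', 'vector'] (min_width=18, slack=3)
Line 5: ['evening', 'keyboard'] (min_width=16, slack=5)
Line 6: ['journey', 'rice', 'we'] (min_width=15, slack=6)
Line 7: ['telescope'] (min_width=9, slack=12)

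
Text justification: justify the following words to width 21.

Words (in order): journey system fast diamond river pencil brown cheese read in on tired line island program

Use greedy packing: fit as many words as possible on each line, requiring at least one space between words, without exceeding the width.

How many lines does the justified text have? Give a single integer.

Line 1: ['journey', 'system', 'fast'] (min_width=19, slack=2)
Line 2: ['diamond', 'river', 'pencil'] (min_width=20, slack=1)
Line 3: ['brown', 'cheese', 'read', 'in'] (min_width=20, slack=1)
Line 4: ['on', 'tired', 'line', 'island'] (min_width=20, slack=1)
Line 5: ['program'] (min_width=7, slack=14)
Total lines: 5

Answer: 5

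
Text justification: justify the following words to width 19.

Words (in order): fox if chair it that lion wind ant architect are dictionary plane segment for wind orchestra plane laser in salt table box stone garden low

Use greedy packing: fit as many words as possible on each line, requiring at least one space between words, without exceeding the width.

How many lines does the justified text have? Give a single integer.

Answer: 9

Derivation:
Line 1: ['fox', 'if', 'chair', 'it'] (min_width=15, slack=4)
Line 2: ['that', 'lion', 'wind', 'ant'] (min_width=18, slack=1)
Line 3: ['architect', 'are'] (min_width=13, slack=6)
Line 4: ['dictionary', 'plane'] (min_width=16, slack=3)
Line 5: ['segment', 'for', 'wind'] (min_width=16, slack=3)
Line 6: ['orchestra', 'plane'] (min_width=15, slack=4)
Line 7: ['laser', 'in', 'salt', 'table'] (min_width=19, slack=0)
Line 8: ['box', 'stone', 'garden'] (min_width=16, slack=3)
Line 9: ['low'] (min_width=3, slack=16)
Total lines: 9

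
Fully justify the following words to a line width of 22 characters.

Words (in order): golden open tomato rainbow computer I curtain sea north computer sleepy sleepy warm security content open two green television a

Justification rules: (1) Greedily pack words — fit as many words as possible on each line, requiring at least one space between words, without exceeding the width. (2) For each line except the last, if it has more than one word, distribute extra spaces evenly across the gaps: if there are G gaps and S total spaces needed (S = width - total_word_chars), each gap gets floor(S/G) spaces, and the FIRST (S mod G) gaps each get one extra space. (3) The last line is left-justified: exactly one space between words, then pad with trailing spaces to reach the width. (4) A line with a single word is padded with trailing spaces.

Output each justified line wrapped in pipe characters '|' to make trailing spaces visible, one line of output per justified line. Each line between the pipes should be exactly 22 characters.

Answer: |golden   open   tomato|
|rainbow   computer   I|
|curtain    sea   north|
|computer sleepy sleepy|
|warm  security content|
|open     two     green|
|television a          |

Derivation:
Line 1: ['golden', 'open', 'tomato'] (min_width=18, slack=4)
Line 2: ['rainbow', 'computer', 'I'] (min_width=18, slack=4)
Line 3: ['curtain', 'sea', 'north'] (min_width=17, slack=5)
Line 4: ['computer', 'sleepy', 'sleepy'] (min_width=22, slack=0)
Line 5: ['warm', 'security', 'content'] (min_width=21, slack=1)
Line 6: ['open', 'two', 'green'] (min_width=14, slack=8)
Line 7: ['television', 'a'] (min_width=12, slack=10)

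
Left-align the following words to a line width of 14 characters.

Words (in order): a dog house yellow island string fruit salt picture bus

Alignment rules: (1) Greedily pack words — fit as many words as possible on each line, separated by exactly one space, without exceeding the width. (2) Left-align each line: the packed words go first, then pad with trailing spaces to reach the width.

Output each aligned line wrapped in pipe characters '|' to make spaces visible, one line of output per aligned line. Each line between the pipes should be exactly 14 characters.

Line 1: ['a', 'dog', 'house'] (min_width=11, slack=3)
Line 2: ['yellow', 'island'] (min_width=13, slack=1)
Line 3: ['string', 'fruit'] (min_width=12, slack=2)
Line 4: ['salt', 'picture'] (min_width=12, slack=2)
Line 5: ['bus'] (min_width=3, slack=11)

Answer: |a dog house   |
|yellow island |
|string fruit  |
|salt picture  |
|bus           |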